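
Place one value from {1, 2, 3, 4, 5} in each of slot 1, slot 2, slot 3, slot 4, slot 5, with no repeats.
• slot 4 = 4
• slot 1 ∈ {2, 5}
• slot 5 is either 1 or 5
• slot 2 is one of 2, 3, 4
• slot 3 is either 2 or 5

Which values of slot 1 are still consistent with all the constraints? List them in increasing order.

slot 4 has just one choice, so slot 4 = 4. So slot 2 can't be 4.
The 4 still-open variables together cover exactly {1, 2, 3, 5} — 4 values for 4 variables — and 1 appears only in slot 5's list, so slot 5 = 1.
The 3 still-open variables together cover exactly {2, 3, 5} — 3 values for 3 variables — and 3 appears only in slot 2's list, so slot 2 = 3.
No further eliminations apply; slot 1 can still be any of 2, 5.

2, 5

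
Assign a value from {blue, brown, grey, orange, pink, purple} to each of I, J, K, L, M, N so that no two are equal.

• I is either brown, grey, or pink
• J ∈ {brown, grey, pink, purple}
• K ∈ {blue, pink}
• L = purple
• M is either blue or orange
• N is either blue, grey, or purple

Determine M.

L has just one choice, so L = purple. Remove purple from J, N.
The 5 still-open variables together cover exactly {blue, brown, grey, orange, pink} — 5 values for 5 variables — and orange appears only in M's list, so M = orange.

orange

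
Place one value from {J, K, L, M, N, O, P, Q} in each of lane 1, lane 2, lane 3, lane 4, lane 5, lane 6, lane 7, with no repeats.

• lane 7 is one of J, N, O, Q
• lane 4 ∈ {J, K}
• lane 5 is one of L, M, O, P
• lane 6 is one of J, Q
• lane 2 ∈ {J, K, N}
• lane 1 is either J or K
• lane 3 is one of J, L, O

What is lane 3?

lane 1 and lane 4 between them cover only {J, K} — a naked pair. Remove those values from lane 2, lane 3, lane 6, lane 7.
lane 2's domain is down to {N}, so lane 2 = N. Remove N from lane 7.
lane 6's domain is down to {Q}, so lane 6 = Q. Eliminate Q elsewhere: lane 7.
lane 7 has just one choice, so lane 7 = O. Eliminate O elsewhere: lane 3, lane 5.
So lane 3 = L.

L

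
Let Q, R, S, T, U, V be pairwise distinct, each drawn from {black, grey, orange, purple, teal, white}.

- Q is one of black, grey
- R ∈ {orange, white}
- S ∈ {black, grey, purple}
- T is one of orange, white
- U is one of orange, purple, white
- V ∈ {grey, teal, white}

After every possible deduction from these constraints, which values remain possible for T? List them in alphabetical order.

orange, white

Among the 6 variables, teal fits only V (and all 6 values in {black, grey, orange, purple, teal, white} must be used), so V = teal.
The 2 variables R and T are confined to {orange, white}, which locks those values in; drop them from U.
U must be purple (only option left). Strike purple from S.
No further eliminations apply; T can still be any of orange, white.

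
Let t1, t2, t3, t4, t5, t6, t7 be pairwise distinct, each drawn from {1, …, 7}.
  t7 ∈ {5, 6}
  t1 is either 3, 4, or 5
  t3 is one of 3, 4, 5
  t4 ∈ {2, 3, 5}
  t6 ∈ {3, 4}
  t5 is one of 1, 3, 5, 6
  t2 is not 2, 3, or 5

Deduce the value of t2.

The 7 variables together cover exactly {1, 2, 3, 4, 5, 6, 7} — 7 values for 7 variables — and 2 appears only in t4's list, so t4 = 2.
The 6 still-open variables draw from only 6 values {1, 3, 4, 5, 6, 7}, so each is used; only t2 can be 7, hence t2 = 7.

7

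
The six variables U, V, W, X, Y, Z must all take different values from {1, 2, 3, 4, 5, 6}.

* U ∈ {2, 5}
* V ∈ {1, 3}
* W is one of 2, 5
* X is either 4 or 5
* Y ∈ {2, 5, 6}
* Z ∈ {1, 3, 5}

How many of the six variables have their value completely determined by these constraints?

2

Among the 6 variables, 4 fits only X (and all 6 values in {1, 2, 3, 4, 5, 6} must be used), so X = 4.
The 5 still-open variables together cover exactly {1, 2, 3, 5, 6} — 5 values for 5 variables — and 6 appears only in Y's list, so Y = 6.
The 2 variables U and W are confined to {2, 5}, which locks those values in; drop them from Z.
Determined: X=4, Y=6. The other variables each still have more than one consistent value. That makes 2.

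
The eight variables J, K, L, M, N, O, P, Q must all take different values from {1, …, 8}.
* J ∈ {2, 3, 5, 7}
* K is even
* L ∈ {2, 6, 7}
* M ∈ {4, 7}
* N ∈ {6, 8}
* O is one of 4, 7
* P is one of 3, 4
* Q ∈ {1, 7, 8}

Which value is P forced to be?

3

The 8 variables together cover exactly {1, 2, 3, 4, 5, 6, 7, 8} — 8 values for 8 variables — and 1 appears only in Q's list, so Q = 1.
The 7 still-open variables draw from only 7 values {2, 3, 4, 5, 6, 7, 8}, so each is used; only J can be 5, hence J = 5.
The 6 still-open variables draw from only 6 values {2, 3, 4, 6, 7, 8}, so each is used; only P can be 3, hence P = 3.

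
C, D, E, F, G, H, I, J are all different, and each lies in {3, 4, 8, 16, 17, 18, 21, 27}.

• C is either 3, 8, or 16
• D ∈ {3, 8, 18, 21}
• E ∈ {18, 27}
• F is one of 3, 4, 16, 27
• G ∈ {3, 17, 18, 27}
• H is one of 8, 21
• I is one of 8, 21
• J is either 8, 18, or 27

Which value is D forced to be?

The 8 variables together cover exactly {3, 4, 8, 16, 17, 18, 21, 27} — 8 values for 8 variables — and 4 appears only in F's list, so F = 4.
Among the 7 still-open variables, 16 fits only C (and all 7 values in {3, 8, 16, 17, 18, 21, 27} must be used), so C = 16.
The 6 still-open variables together cover exactly {3, 8, 17, 18, 21, 27} — 6 values for 6 variables — and 17 appears only in G's list, so G = 17.
Among the 5 still-open variables, 3 fits only D (and all 5 values in {3, 8, 18, 21, 27} must be used), so D = 3.

3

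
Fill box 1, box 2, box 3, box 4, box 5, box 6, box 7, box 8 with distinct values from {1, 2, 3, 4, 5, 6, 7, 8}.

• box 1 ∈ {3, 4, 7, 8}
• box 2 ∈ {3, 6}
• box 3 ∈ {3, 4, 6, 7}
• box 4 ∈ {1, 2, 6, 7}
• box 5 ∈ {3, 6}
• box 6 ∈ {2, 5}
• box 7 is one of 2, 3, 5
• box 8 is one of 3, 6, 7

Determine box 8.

Among the 8 variables, 1 fits only box 4 (and all 8 values in {1, 2, 3, 4, 5, 6, 7, 8} must be used), so box 4 = 1.
The 7 still-open variables draw from only 7 values {2, 3, 4, 5, 6, 7, 8}, so each is used; only box 1 can be 8, hence box 1 = 8.
Among the 6 still-open variables, 4 fits only box 3 (and all 6 values in {2, 3, 4, 5, 6, 7} must be used), so box 3 = 4.
The 5 still-open variables draw from only 5 values {2, 3, 5, 6, 7}, so each is used; only box 8 can be 7, hence box 8 = 7.

7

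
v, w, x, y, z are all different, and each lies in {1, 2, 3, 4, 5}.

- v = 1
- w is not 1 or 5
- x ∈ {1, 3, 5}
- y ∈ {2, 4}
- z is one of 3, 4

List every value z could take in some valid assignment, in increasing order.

3, 4

v has just one choice, so v = 1. Strike 1 from x.
The 4 still-open variables together cover exactly {2, 3, 4, 5} — 4 values for 4 variables — and 5 appears only in x's list, so x = 5.
No further eliminations apply; z can still be any of 3, 4.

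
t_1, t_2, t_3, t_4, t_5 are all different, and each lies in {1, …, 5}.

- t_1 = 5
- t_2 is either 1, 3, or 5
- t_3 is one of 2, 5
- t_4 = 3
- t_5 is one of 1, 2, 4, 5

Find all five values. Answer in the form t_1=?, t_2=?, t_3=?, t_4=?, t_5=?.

t_1=5, t_2=1, t_3=2, t_4=3, t_5=4

t_1 has just one choice, so t_1 = 5. So t_2, t_3, t_5 can't be 5.
t_3 must be 2 (only option left). Eliminate 2 elsewhere: t_5.
That leaves t_4 = 3. Eliminate 3 elsewhere: t_2.
t_2 has just one choice, so t_2 = 1. Eliminate 1 elsewhere: t_5.
That leaves t_5 = 4.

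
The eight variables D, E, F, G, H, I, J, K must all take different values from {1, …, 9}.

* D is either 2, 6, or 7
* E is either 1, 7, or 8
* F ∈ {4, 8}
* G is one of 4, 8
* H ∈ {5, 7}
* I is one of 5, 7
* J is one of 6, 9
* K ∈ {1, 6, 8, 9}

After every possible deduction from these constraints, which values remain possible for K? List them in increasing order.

The 8 variables together cover exactly {1, 2, 4, 5, 6, 7, 8, 9} — 8 values for 8 variables — and 2 appears only in D's list, so D = 2.
F and G share exactly the 2 values {4, 8}; by pigeonhole those values go to them, so strike 4, 8 from E, K.
H and I share exactly the 2 values {5, 7}; by pigeonhole those values go to them, so strike 5, 7 from E.
E has just one choice, so E = 1. Eliminate 1 elsewhere: K.
No further eliminations apply; K can still be any of 6, 9.

6, 9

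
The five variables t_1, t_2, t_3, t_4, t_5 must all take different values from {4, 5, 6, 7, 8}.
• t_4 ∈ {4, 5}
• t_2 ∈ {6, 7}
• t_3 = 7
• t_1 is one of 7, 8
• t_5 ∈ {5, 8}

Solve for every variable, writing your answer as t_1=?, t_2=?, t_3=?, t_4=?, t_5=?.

t_3 has just one choice, so t_3 = 7. Eliminate 7 elsewhere: t_1, t_2.
t_1's domain is down to {8}, so t_1 = 8. Strike 8 from t_5.
That leaves t_2 = 6.
t_5's domain is down to {5}, so t_5 = 5. Strike 5 from t_4.
t_4 has just one choice, so t_4 = 4.

t_1=8, t_2=6, t_3=7, t_4=4, t_5=5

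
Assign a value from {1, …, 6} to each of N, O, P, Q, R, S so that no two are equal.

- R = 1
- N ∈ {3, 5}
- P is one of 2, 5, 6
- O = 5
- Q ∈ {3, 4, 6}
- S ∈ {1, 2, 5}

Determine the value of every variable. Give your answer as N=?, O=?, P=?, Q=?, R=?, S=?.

O's domain is down to {5}, so O = 5. So N, P, S can't be 5.
That leaves R = 1. So S can't be 1.
That leaves S = 2. Strike 2 from P.
N must be 3 (only option left). Strike 3 from Q.
That leaves P = 6. Strike 6 from Q.
Q's domain is down to {4}, so Q = 4.

N=3, O=5, P=6, Q=4, R=1, S=2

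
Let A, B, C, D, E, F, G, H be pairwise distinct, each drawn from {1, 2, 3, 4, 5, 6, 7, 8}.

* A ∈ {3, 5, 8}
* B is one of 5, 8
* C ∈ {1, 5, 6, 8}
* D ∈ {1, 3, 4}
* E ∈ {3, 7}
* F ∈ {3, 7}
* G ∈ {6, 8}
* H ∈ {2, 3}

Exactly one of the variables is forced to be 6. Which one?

G

The 8 variables together cover exactly {1, 2, 3, 4, 5, 6, 7, 8} — 8 values for 8 variables — and 2 appears only in H's list, so H = 2.
The 7 still-open variables draw from only 7 values {1, 3, 4, 5, 6, 7, 8}, so each is used; only D can be 4, hence D = 4.
The 6 still-open variables draw from only 6 values {1, 3, 5, 6, 7, 8}, so each is used; only C can be 1, hence C = 1.
The 5 still-open variables together cover exactly {3, 5, 6, 7, 8} — 5 values for 5 variables — and 6 appears only in G's list, so G = 6.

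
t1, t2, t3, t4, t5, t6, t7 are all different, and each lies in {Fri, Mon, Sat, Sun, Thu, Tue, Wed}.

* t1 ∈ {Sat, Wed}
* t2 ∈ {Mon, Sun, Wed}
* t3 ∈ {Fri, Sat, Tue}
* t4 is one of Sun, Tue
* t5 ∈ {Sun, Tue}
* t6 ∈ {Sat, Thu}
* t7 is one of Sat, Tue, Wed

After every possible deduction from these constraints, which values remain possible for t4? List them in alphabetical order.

Sun, Tue

The 7 variables together cover exactly {Fri, Mon, Sat, Sun, Thu, Tue, Wed} — 7 values for 7 variables — and Fri appears only in t3's list, so t3 = Fri.
The 6 still-open variables together cover exactly {Mon, Sat, Sun, Thu, Tue, Wed} — 6 values for 6 variables — and Mon appears only in t2's list, so t2 = Mon.
Among the 5 still-open variables, Thu fits only t6 (and all 5 values in {Sat, Sun, Thu, Tue, Wed} must be used), so t6 = Thu.
The 2 variables t4 and t5 are confined to {Sun, Tue}, which locks those values in; drop them from t7.
No further eliminations apply; t4 can still be any of Sun, Tue.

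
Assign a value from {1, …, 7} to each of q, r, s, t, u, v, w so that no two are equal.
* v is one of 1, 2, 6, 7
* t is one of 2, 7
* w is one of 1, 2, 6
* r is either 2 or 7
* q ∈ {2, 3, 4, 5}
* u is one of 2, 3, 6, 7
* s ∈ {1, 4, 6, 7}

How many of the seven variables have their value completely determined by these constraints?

3

The 7 variables draw from only 7 values {1, 2, 3, 4, 5, 6, 7}, so each is used; only q can be 5, hence q = 5.
The 6 still-open variables draw from only 6 values {1, 2, 3, 4, 6, 7}, so each is used; only u can be 3, hence u = 3.
The 5 still-open variables together cover exactly {1, 2, 4, 6, 7} — 5 values for 5 variables — and 4 appears only in s's list, so s = 4.
The 2 variables r and t are confined to {2, 7}, which locks those values in; drop them from v, w.
Determined: q=5, s=4, u=3. The other variables each still have more than one consistent value. That makes 3.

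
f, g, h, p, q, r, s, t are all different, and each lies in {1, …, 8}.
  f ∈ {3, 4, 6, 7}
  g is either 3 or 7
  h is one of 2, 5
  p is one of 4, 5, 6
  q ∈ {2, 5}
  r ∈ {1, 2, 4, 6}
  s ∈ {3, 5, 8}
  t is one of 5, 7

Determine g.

The 8 variables together cover exactly {1, 2, 3, 4, 5, 6, 7, 8} — 8 values for 8 variables — and 1 appears only in r's list, so r = 1.
The 7 still-open variables draw from only 7 values {2, 3, 4, 5, 6, 7, 8}, so each is used; only s can be 8, hence s = 8.
h and q between them cover only {2, 5} — a naked pair. Remove those values from p, t.
t's domain is down to {7}, so t = 7. Remove 7 from f, g.
So g = 3.

3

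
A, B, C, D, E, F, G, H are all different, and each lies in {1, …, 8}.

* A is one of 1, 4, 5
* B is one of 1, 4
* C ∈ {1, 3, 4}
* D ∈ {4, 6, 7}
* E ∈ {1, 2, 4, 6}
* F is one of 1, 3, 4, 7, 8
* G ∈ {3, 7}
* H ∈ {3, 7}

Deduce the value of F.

8

Among the 8 variables, 2 fits only E (and all 8 values in {1, 2, 3, 4, 5, 6, 7, 8} must be used), so E = 2.
The 7 still-open variables draw from only 7 values {1, 3, 4, 5, 6, 7, 8}, so each is used; only A can be 5, hence A = 5.
The 6 still-open variables together cover exactly {1, 3, 4, 6, 7, 8} — 6 values for 6 variables — and 6 appears only in D's list, so D = 6.
The 5 still-open variables draw from only 5 values {1, 3, 4, 7, 8}, so each is used; only F can be 8, hence F = 8.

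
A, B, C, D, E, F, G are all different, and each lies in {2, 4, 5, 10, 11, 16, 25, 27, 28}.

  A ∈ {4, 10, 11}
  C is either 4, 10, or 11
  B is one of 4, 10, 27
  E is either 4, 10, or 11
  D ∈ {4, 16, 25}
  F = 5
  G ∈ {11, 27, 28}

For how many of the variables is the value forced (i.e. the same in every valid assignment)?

3

F must be 5 (only option left).
A, C, E share exactly the 3 values {4, 10, 11}; by pigeonhole those values go to them, so strike 4, 10, 11 from B, D, G.
B has just one choice, so B = 27. Remove 27 from G.
That leaves G = 28.
Determined: B=27, F=5, G=28. The other variables each still have more than one consistent value. That makes 3.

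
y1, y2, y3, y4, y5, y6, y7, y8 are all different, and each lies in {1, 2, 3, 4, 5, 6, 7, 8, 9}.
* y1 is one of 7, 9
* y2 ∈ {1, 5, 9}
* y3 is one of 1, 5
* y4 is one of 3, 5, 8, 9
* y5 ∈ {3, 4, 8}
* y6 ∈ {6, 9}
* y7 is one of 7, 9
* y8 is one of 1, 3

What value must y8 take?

The 8 variables together cover exactly {1, 3, 4, 5, 6, 7, 8, 9} — 8 values for 8 variables — and 4 appears only in y5's list, so y5 = 4.
The 7 still-open variables together cover exactly {1, 3, 5, 6, 7, 8, 9} — 7 values for 7 variables — and 6 appears only in y6's list, so y6 = 6.
Among the 6 still-open variables, 8 fits only y4 (and all 6 values in {1, 3, 5, 7, 8, 9} must be used), so y4 = 8.
Among the 5 still-open variables, 3 fits only y8 (and all 5 values in {1, 3, 5, 7, 9} must be used), so y8 = 3.

3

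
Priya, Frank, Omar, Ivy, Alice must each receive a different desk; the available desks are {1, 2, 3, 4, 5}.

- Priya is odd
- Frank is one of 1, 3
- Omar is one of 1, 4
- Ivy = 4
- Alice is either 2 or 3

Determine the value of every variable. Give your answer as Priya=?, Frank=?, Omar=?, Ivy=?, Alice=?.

Priya=5, Frank=3, Omar=1, Ivy=4, Alice=2

Ivy's domain is down to {4}, so Ivy = 4. So Omar can't be 4.
Omar must be 1 (only option left). So Priya, Frank can't be 1.
Frank's domain is down to {3}, so Frank = 3. So Priya, Alice can't be 3.
Alice's domain is down to {2}, so Alice = 2.
Priya must be 5 (only option left).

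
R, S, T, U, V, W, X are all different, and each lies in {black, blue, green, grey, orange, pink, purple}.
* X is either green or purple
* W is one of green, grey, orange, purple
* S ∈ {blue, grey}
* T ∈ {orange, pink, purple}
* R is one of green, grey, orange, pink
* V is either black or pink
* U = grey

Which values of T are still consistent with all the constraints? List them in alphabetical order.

orange, pink, purple

U has just one choice, so U = grey. Strike grey from R, S, W.
That leaves S = blue.
Among the 5 still-open variables, black fits only V (and all 5 values in {black, green, orange, pink, purple} must be used), so V = black.
No further eliminations apply; T can still be any of orange, pink, purple.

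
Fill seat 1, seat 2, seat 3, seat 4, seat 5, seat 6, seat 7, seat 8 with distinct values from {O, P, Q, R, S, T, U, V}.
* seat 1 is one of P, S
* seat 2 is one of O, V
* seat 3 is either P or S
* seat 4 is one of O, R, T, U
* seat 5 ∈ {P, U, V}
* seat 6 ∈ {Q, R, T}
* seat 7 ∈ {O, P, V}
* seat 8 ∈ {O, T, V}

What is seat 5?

The 8 variables together cover exactly {O, P, Q, R, S, T, U, V} — 8 values for 8 variables — and Q appears only in seat 6's list, so seat 6 = Q.
Among the 7 still-open variables, R fits only seat 4 (and all 7 values in {O, P, R, S, T, U, V} must be used), so seat 4 = R.
The 6 still-open variables together cover exactly {O, P, S, T, U, V} — 6 values for 6 variables — and T appears only in seat 8's list, so seat 8 = T.
Among the 5 still-open variables, U fits only seat 5 (and all 5 values in {O, P, S, U, V} must be used), so seat 5 = U.

U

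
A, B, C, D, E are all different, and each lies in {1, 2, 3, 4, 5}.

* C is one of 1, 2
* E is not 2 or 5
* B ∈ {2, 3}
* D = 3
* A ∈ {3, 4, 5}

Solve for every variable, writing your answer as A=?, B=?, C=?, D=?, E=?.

D has just one choice, so D = 3. So A, B, E can't be 3.
B's domain is down to {2}, so B = 2. Eliminate 2 elsewhere: C.
That leaves C = 1. Strike 1 from E.
E has just one choice, so E = 4. Strike 4 from A.
A must be 5 (only option left).

A=5, B=2, C=1, D=3, E=4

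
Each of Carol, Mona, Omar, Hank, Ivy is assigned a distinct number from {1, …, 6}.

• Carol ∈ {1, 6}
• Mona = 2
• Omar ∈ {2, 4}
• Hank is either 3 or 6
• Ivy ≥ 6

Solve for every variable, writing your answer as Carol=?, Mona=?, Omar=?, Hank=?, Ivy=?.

Mona has just one choice, so Mona = 2. So Omar can't be 2.
That leaves Omar = 4.
Ivy must be 6 (only option left). So Carol, Hank can't be 6.
That leaves Carol = 1.
That leaves Hank = 3.

Carol=1, Mona=2, Omar=4, Hank=3, Ivy=6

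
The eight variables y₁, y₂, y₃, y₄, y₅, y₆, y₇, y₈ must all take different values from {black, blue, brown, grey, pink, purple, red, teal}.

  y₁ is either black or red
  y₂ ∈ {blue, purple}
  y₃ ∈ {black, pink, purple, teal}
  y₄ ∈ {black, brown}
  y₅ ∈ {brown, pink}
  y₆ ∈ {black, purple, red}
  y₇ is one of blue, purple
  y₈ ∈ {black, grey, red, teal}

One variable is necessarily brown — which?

y₄

The 8 variables draw from only 8 values {black, blue, brown, grey, pink, purple, red, teal}, so each is used; only y₈ can be grey, hence y₈ = grey.
Among the 7 still-open variables, teal fits only y₃ (and all 7 values in {black, blue, brown, pink, purple, red, teal} must be used), so y₃ = teal.
The 6 still-open variables together cover exactly {black, blue, brown, pink, purple, red} — 6 values for 6 variables — and pink appears only in y₅'s list, so y₅ = pink.
The 5 still-open variables draw from only 5 values {black, blue, brown, purple, red}, so each is used; only y₄ can be brown, hence y₄ = brown.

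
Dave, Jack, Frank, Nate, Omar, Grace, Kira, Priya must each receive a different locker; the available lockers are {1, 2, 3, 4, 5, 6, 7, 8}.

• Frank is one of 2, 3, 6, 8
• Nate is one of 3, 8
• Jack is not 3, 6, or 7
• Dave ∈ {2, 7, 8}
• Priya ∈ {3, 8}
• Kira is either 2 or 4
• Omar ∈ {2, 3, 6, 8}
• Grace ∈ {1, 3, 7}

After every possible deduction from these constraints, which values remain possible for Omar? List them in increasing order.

2, 6

The 8 variables draw from only 8 values {1, 2, 3, 4, 5, 6, 7, 8}, so each is used; only Jack can be 5, hence Jack = 5.
The 7 still-open variables together cover exactly {1, 2, 3, 4, 6, 7, 8} — 7 values for 7 variables — and 1 appears only in Grace's list, so Grace = 1.
Among the 6 still-open variables, 4 fits only Kira (and all 6 values in {2, 3, 4, 6, 7, 8} must be used), so Kira = 4.
The 5 still-open variables draw from only 5 values {2, 3, 6, 7, 8}, so each is used; only Dave can be 7, hence Dave = 7.
Nate and Priya share exactly the 2 values {3, 8}; by pigeonhole those values go to them, so strike 3, 8 from Frank, Omar.
No further eliminations apply; Omar can still be any of 2, 6.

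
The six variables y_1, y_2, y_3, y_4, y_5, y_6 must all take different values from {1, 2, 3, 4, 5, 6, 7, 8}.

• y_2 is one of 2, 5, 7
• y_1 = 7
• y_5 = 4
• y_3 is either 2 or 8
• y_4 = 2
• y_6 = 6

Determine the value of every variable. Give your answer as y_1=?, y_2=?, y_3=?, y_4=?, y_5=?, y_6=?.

y_1's domain is down to {7}, so y_1 = 7. Eliminate 7 elsewhere: y_2.
y_4 has just one choice, so y_4 = 2. Strike 2 from y_2, y_3.
That leaves y_5 = 4.
That leaves y_6 = 6.
y_2 must be 5 (only option left).
That leaves y_3 = 8.

y_1=7, y_2=5, y_3=8, y_4=2, y_5=4, y_6=6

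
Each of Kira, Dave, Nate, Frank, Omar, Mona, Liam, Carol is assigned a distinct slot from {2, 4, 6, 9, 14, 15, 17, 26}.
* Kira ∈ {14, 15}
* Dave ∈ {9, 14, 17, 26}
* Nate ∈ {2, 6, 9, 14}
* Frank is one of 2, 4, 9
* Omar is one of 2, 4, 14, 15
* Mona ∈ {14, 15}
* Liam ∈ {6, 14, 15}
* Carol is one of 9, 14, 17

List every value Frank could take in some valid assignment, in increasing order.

Among the 8 variables, 26 fits only Dave (and all 8 values in {2, 4, 6, 9, 14, 15, 17, 26} must be used), so Dave = 26.
Among the 7 still-open variables, 17 fits only Carol (and all 7 values in {2, 4, 6, 9, 14, 15, 17} must be used), so Carol = 17.
Kira and Mona between them cover only {14, 15} — a naked pair. Remove those values from Nate, Omar, Liam.
That leaves Liam = 6. Strike 6 from Nate.
No further eliminations apply; Frank can still be any of 2, 4, 9.

2, 4, 9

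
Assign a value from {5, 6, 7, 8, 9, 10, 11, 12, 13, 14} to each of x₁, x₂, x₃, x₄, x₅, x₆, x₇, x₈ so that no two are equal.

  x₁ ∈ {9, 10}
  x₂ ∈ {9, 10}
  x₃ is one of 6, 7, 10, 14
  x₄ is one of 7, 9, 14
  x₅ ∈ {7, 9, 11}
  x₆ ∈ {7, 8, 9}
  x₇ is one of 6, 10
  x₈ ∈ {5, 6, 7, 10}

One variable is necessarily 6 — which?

x₇

The 8 variables together cover exactly {5, 6, 7, 8, 9, 10, 11, 14} — 8 values for 8 variables — and 5 appears only in x₈'s list, so x₈ = 5.
The 7 still-open variables together cover exactly {6, 7, 8, 9, 10, 11, 14} — 7 values for 7 variables — and 8 appears only in x₆'s list, so x₆ = 8.
The 6 still-open variables draw from only 6 values {6, 7, 9, 10, 11, 14}, so each is used; only x₅ can be 11, hence x₅ = 11.
x₁ and x₂ share exactly the 2 values {9, 10}; by pigeonhole those values go to them, so strike 9, 10 from x₃, x₄, x₇.
So 6 goes to x₇.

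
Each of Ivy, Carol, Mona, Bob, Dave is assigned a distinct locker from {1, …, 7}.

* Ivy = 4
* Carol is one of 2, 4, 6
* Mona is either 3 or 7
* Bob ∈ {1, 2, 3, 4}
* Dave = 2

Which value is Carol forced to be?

Ivy's domain is down to {4}, so Ivy = 4. Strike 4 from Carol, Bob.
Dave's domain is down to {2}, so Dave = 2. So Carol, Bob can't be 2.
So Carol = 6.

6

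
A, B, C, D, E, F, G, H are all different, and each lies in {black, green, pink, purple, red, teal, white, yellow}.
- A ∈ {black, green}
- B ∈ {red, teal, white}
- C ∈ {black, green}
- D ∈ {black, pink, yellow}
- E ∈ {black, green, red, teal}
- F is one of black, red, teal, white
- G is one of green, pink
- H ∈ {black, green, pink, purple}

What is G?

pink

The 8 variables draw from only 8 values {black, green, pink, purple, red, teal, white, yellow}, so each is used; only H can be purple, hence H = purple.
Among the 7 still-open variables, yellow fits only D (and all 7 values in {black, green, pink, red, teal, white, yellow} must be used), so D = yellow.
Among the 6 still-open variables, pink fits only G (and all 6 values in {black, green, pink, red, teal, white} must be used), so G = pink.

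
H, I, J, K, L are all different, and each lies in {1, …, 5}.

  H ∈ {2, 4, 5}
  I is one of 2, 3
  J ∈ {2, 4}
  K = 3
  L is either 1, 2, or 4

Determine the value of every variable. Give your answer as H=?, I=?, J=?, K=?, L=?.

K's domain is down to {3}, so K = 3. So I can't be 3.
I must be 2 (only option left). Strike 2 from H, J, L.
J must be 4 (only option left). Strike 4 from H, L.
L has just one choice, so L = 1.
H's domain is down to {5}, so H = 5.

H=5, I=2, J=4, K=3, L=1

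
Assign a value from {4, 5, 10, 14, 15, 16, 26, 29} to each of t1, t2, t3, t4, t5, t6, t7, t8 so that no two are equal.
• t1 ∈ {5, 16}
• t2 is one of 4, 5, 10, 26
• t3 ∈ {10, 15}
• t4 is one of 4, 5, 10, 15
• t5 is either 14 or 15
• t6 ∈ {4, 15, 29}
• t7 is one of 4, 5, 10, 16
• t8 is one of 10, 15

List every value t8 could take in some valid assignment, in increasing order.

10, 15

Among the 8 variables, 14 fits only t5 (and all 8 values in {4, 5, 10, 14, 15, 16, 26, 29} must be used), so t5 = 14.
Among the 7 still-open variables, 26 fits only t2 (and all 7 values in {4, 5, 10, 15, 16, 26, 29} must be used), so t2 = 26.
The 6 still-open variables together cover exactly {4, 5, 10, 15, 16, 29} — 6 values for 6 variables — and 29 appears only in t6's list, so t6 = 29.
The 2 variables t3 and t8 are confined to {10, 15}, which locks those values in; drop them from t4, t7.
No further eliminations apply; t8 can still be any of 10, 15.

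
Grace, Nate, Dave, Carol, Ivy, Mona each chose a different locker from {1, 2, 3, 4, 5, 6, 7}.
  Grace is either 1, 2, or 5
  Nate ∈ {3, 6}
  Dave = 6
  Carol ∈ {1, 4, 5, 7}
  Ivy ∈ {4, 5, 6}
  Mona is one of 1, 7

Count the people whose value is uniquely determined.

Dave's domain is down to {6}, so Dave = 6. Strike 6 from Nate, Ivy.
Nate's domain is down to {3}, so Nate = 3.
Determined: Nate=3, Dave=6. The other people each still have more than one consistent value. That makes 2.

2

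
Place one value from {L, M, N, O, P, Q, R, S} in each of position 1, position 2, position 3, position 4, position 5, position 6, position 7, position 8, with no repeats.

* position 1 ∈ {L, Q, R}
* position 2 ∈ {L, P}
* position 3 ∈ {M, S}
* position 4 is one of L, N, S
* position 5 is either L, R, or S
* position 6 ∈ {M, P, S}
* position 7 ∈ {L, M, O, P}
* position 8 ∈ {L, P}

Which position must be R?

position 5

The 8 variables together cover exactly {L, M, N, O, P, Q, R, S} — 8 values for 8 variables — and N appears only in position 4's list, so position 4 = N.
The 7 still-open variables together cover exactly {L, M, O, P, Q, R, S} — 7 values for 7 variables — and O appears only in position 7's list, so position 7 = O.
The 6 still-open variables together cover exactly {L, M, P, Q, R, S} — 6 values for 6 variables — and Q appears only in position 1's list, so position 1 = Q.
The 5 still-open variables draw from only 5 values {L, M, P, R, S}, so each is used; only position 5 can be R, hence position 5 = R.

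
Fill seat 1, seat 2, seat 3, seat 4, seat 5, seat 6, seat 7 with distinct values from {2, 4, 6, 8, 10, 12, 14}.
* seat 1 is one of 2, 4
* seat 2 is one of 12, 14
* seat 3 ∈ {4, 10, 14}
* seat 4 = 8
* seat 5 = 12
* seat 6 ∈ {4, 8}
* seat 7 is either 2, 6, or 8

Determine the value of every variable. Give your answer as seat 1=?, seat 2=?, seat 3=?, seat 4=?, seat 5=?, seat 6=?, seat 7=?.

seat 4's domain is down to {8}, so seat 4 = 8. Eliminate 8 elsewhere: seat 6, seat 7.
seat 5 has just one choice, so seat 5 = 12. Strike 12 from seat 2.
seat 6's domain is down to {4}, so seat 6 = 4. Strike 4 from seat 1, seat 3.
seat 1 must be 2 (only option left). Strike 2 from seat 7.
seat 2 has just one choice, so seat 2 = 14. So seat 3 can't be 14.
seat 3 must be 10 (only option left).
seat 7 has just one choice, so seat 7 = 6.

seat 1=2, seat 2=14, seat 3=10, seat 4=8, seat 5=12, seat 6=4, seat 7=6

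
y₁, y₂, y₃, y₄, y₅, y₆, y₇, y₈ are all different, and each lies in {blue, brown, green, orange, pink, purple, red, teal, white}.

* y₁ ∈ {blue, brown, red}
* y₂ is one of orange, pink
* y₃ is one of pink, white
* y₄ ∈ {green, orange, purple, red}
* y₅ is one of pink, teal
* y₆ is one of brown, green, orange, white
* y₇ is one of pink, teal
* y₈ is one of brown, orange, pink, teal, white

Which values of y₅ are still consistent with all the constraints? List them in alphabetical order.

The 2 variables y₅ and y₇ are confined to {pink, teal}, which locks those values in; drop them from y₂, y₃, y₈.
y₂ has just one choice, so y₂ = orange. So y₄, y₆, y₈ can't be orange.
y₃'s domain is down to {white}, so y₃ = white. Strike white from y₆, y₈.
y₈ has just one choice, so y₈ = brown. So y₁, y₆ can't be brown.
y₆'s domain is down to {green}, so y₆ = green. Strike green from y₄.
No further eliminations apply; y₅ can still be any of pink, teal.

pink, teal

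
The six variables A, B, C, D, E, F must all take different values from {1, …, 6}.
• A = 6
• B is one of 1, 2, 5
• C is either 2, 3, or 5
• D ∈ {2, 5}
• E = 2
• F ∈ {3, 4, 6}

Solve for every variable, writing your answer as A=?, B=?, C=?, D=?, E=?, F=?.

A has just one choice, so A = 6. Remove 6 from F.
E's domain is down to {2}, so E = 2. Strike 2 from B, C, D.
That leaves D = 5. So B, C can't be 5.
B's domain is down to {1}, so B = 1.
C has just one choice, so C = 3. Strike 3 from F.
F must be 4 (only option left).

A=6, B=1, C=3, D=5, E=2, F=4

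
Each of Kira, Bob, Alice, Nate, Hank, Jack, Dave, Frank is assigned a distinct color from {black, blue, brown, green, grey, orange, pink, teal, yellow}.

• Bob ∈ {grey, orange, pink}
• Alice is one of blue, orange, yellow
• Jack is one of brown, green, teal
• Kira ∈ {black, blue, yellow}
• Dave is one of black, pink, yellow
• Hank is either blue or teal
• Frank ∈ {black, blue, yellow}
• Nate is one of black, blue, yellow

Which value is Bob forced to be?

Kira, Nate, Frank between them cover only {black, blue, yellow} — a naked triple. Remove those values from Alice, Hank, Dave.
That leaves Alice = orange. Remove orange from Bob.
Hank's domain is down to {teal}, so Hank = teal. Strike teal from Jack.
Dave's domain is down to {pink}, so Dave = pink. Remove pink from Bob.
So Bob = grey.

grey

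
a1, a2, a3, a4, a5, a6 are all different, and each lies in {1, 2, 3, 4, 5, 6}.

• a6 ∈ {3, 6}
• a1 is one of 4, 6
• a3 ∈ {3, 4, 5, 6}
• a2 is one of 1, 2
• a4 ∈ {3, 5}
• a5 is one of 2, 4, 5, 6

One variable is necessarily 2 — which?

a5

Among the 6 variables, 1 fits only a2 (and all 6 values in {1, 2, 3, 4, 5, 6} must be used), so a2 = 1.
The 5 still-open variables draw from only 5 values {2, 3, 4, 5, 6}, so each is used; only a5 can be 2, hence a5 = 2.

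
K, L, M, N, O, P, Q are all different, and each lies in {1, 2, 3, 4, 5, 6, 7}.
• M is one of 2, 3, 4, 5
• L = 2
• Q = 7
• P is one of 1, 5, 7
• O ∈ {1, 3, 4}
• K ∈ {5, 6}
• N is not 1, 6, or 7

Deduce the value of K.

L must be 2 (only option left). Strike 2 from M, N.
Q must be 7 (only option left). Eliminate 7 elsewhere: P.
Among the 5 still-open variables, 6 fits only K (and all 5 values in {1, 3, 4, 5, 6} must be used), so K = 6.

6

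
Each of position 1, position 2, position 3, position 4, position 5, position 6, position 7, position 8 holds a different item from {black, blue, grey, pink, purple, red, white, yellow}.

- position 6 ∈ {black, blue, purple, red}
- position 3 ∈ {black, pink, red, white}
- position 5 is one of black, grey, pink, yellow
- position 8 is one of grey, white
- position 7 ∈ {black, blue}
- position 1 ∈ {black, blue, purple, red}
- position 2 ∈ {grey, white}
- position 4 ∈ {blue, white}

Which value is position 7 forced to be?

black

The 8 variables draw from only 8 values {black, blue, grey, pink, purple, red, white, yellow}, so each is used; only position 5 can be yellow, hence position 5 = yellow.
The 7 still-open variables together cover exactly {black, blue, grey, pink, purple, red, white} — 7 values for 7 variables — and pink appears only in position 3's list, so position 3 = pink.
position 2 and position 8 between them cover only {grey, white} — a naked pair. Remove those values from position 4.
position 4 must be blue (only option left). Strike blue from position 1, position 6, position 7.
So position 7 = black.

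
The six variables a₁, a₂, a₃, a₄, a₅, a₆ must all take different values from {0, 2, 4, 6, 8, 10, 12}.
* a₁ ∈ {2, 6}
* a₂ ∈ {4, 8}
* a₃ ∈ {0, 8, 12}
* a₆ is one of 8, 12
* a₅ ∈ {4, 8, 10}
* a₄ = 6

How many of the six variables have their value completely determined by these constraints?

2

a₄'s domain is down to {6}, so a₄ = 6. Eliminate 6 elsewhere: a₁.
a₁ has just one choice, so a₁ = 2.
Determined: a₁=2, a₄=6. The other variables each still have more than one consistent value. That makes 2.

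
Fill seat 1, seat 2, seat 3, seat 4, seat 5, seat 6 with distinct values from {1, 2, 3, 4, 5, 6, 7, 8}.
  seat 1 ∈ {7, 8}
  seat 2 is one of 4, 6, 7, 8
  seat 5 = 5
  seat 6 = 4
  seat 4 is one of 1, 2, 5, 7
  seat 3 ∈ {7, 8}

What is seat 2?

seat 5 must be 5 (only option left). Remove 5 from seat 4.
That leaves seat 6 = 4. Strike 4 from seat 2.
seat 1 and seat 3 between them cover only {7, 8} — a naked pair. Remove those values from seat 2, seat 4.
So seat 2 = 6.

6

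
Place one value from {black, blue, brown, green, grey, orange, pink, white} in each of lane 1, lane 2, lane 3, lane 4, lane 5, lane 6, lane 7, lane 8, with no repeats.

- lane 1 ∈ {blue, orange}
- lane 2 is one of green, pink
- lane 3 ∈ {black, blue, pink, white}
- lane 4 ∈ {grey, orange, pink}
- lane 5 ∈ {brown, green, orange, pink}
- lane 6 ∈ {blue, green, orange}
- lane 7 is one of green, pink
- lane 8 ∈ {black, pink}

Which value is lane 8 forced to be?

The 8 variables together cover exactly {black, blue, brown, green, grey, orange, pink, white} — 8 values for 8 variables — and brown appears only in lane 5's list, so lane 5 = brown.
The 7 still-open variables draw from only 7 values {black, blue, green, grey, orange, pink, white}, so each is used; only lane 4 can be grey, hence lane 4 = grey.
The 6 still-open variables together cover exactly {black, blue, green, orange, pink, white} — 6 values for 6 variables — and white appears only in lane 3's list, so lane 3 = white.
The 5 still-open variables draw from only 5 values {black, blue, green, orange, pink}, so each is used; only lane 8 can be black, hence lane 8 = black.

black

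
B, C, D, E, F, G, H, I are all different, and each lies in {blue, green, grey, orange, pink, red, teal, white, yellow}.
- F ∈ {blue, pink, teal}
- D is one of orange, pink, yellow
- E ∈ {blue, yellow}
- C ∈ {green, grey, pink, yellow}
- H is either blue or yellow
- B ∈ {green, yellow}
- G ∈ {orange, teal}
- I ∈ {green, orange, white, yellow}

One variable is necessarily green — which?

The 8 variables draw from only 8 values {blue, green, grey, orange, pink, teal, white, yellow}, so each is used; only C can be grey, hence C = grey.
Among the 7 still-open variables, white fits only I (and all 7 values in {blue, green, orange, pink, teal, white, yellow} must be used), so I = white.
The 6 still-open variables together cover exactly {blue, green, orange, pink, teal, yellow} — 6 values for 6 variables — and green appears only in B's list, so B = green.

B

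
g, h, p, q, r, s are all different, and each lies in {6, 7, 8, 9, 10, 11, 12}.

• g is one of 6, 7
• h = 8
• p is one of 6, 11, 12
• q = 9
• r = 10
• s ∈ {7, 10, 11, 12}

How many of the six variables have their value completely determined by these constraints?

h has just one choice, so h = 8.
That leaves q = 9.
r's domain is down to {10}, so r = 10. Strike 10 from s.
Determined: h=8, q=9, r=10. The other variables each still have more than one consistent value. That makes 3.

3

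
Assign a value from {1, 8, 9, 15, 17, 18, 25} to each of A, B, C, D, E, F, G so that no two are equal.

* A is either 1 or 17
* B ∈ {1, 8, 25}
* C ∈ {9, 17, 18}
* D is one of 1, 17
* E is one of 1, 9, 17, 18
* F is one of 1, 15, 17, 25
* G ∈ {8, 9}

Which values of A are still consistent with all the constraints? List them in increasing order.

The 7 variables together cover exactly {1, 8, 9, 15, 17, 18, 25} — 7 values for 7 variables — and 15 appears only in F's list, so F = 15.
The 6 still-open variables together cover exactly {1, 8, 9, 17, 18, 25} — 6 values for 6 variables — and 25 appears only in B's list, so B = 25.
The 5 still-open variables draw from only 5 values {1, 8, 9, 17, 18}, so each is used; only G can be 8, hence G = 8.
A and D share exactly the 2 values {1, 17}; by pigeonhole those values go to them, so strike 1, 17 from C, E.
No further eliminations apply; A can still be any of 1, 17.

1, 17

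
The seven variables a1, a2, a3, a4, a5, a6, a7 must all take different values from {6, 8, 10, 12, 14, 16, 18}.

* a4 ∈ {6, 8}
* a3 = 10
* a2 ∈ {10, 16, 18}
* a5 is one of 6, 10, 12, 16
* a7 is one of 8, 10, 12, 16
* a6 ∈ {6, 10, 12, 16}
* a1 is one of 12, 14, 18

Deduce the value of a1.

14

a3 has just one choice, so a3 = 10. Remove 10 from a2, a5, a6, a7.
The 6 still-open variables draw from only 6 values {6, 8, 12, 14, 16, 18}, so each is used; only a1 can be 14, hence a1 = 14.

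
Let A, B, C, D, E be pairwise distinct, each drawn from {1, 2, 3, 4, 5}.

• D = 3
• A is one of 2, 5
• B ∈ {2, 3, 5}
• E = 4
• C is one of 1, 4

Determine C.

D has just one choice, so D = 3. Eliminate 3 elsewhere: B.
E has just one choice, so E = 4. Strike 4 from C.
So C = 1.

1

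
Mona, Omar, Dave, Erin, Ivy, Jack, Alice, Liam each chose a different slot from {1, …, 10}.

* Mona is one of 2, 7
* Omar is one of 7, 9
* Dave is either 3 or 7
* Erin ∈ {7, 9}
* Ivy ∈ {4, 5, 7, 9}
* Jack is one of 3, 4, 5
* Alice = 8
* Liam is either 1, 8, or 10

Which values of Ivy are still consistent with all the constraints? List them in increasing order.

4, 5

Alice's domain is down to {8}, so Alice = 8. Eliminate 8 elsewhere: Liam.
The 2 variables Omar and Erin are confined to {7, 9}, which locks those values in; drop them from Mona, Dave, Ivy.
Mona must be 2 (only option left).
Dave must be 3 (only option left). So Jack can't be 3.
No further eliminations apply; Ivy can still be any of 4, 5.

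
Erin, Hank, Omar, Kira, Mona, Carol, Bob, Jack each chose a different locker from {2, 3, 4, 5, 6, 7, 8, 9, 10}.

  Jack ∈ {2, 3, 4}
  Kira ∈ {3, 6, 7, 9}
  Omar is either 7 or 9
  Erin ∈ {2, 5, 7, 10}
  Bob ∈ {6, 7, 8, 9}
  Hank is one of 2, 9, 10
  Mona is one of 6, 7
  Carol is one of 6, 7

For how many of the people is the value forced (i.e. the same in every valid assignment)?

3

The 2 variables Mona and Carol are confined to {6, 7}, which locks those values in; drop them from Erin, Omar, Kira, Bob.
That leaves Omar = 9. Strike 9 from Hank, Kira, Bob.
That leaves Kira = 3. Remove 3 from Jack.
That leaves Bob = 8.
Determined: Omar=9, Kira=3, Bob=8. The other people each still have more than one consistent value. That makes 3.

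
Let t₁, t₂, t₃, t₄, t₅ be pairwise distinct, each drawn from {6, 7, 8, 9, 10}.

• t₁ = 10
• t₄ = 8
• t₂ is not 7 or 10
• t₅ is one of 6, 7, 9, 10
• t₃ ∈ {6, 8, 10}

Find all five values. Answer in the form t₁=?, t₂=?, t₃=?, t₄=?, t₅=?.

t₁=10, t₂=9, t₃=6, t₄=8, t₅=7

t₁ has just one choice, so t₁ = 10. Eliminate 10 elsewhere: t₃, t₅.
t₄ has just one choice, so t₄ = 8. Eliminate 8 elsewhere: t₂, t₃.
t₃ has just one choice, so t₃ = 6. Eliminate 6 elsewhere: t₂, t₅.
t₂ must be 9 (only option left). Strike 9 from t₅.
That leaves t₅ = 7.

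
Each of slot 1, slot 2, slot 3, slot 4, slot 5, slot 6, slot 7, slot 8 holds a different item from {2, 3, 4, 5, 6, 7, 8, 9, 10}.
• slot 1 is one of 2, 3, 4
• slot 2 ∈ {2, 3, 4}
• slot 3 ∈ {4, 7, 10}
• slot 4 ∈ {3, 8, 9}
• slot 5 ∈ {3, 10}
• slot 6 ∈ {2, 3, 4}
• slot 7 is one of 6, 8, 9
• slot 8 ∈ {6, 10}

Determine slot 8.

Among the 8 variables, 7 fits only slot 3 (and all 8 values in {2, 3, 4, 6, 7, 8, 9, 10} must be used), so slot 3 = 7.
The 3 variables slot 1, slot 2, slot 6 are confined to {2, 3, 4}, which locks those values in; drop them from slot 4, slot 5.
slot 5 has just one choice, so slot 5 = 10. Eliminate 10 elsewhere: slot 8.
So slot 8 = 6.

6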